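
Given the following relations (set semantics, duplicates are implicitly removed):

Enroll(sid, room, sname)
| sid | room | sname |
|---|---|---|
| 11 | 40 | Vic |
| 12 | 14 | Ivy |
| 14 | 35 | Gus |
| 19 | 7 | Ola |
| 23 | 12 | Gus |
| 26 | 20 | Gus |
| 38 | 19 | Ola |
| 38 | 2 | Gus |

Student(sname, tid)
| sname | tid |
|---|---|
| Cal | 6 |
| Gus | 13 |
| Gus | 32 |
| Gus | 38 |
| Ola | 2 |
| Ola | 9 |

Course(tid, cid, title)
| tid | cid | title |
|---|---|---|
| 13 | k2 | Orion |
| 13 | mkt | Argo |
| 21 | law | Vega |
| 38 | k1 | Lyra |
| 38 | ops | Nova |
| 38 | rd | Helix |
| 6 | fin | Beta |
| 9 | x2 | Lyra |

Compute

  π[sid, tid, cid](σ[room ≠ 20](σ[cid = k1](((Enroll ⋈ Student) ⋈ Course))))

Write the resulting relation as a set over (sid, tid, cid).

{(14, 38, k1), (23, 38, k1), (38, 38, k1)}

Joining Enroll and Student on sname yields {(14, 35, Gus, 13), (14, 35, Gus, 32), (14, 35, Gus, 38), (19, 7, Ola, 2), (19, 7, Ola, 9), (23, 12, Gus, 13), (23, 12, Gus, 32), (23, 12, Gus, 38), (26, 20, Gus, 13), (26, 20, Gus, 32), (26, 20, Gus, 38), (38, 19, Ola, 2), (38, 19, Ola, 9), (38, 2, Gus, 13), (38, 2, Gus, 32), (38, 2, Gus, 38)}.
Joining (Enroll ⋈ Student) and Course on tid yields {(14, 35, Gus, 13, k2, Orion), (14, 35, Gus, 13, mkt, Argo), (14, 35, Gus, 38, k1, Lyra), (14, 35, Gus, 38, ops, Nova), (14, 35, Gus, 38, rd, Helix), (19, 7, Ola, 9, x2, Lyra), (23, 12, Gus, 13, k2, Orion), (23, 12, Gus, 13, mkt, Argo), (23, 12, Gus, 38, k1, Lyra), (23, 12, Gus, 38, ops, Nova), (23, 12, Gus, 38, rd, Helix), (26, 20, Gus, 13, k2, Orion), (26, 20, Gus, 13, mkt, Argo), (26, 20, Gus, 38, k1, Lyra), (26, 20, Gus, 38, ops, Nova), (26, 20, Gus, 38, rd, Helix), (38, 19, Ola, 9, x2, Lyra), (38, 2, Gus, 13, k2, Orion), (38, 2, Gus, 13, mkt, Argo), (38, 2, Gus, 38, k1, Lyra), (38, 2, Gus, 38, ops, Nova), (38, 2, Gus, 38, rd, Helix)}.
Filtering on cid = k1 leaves {(14, 35, Gus, 38, k1, Lyra), (23, 12, Gus, 38, k1, Lyra), (26, 20, Gus, 38, k1, Lyra), (38, 2, Gus, 38, k1, Lyra)}.
Filtering on room ≠ 20 leaves {(14, 35, Gus, 38, k1, Lyra), (23, 12, Gus, 38, k1, Lyra), (38, 2, Gus, 38, k1, Lyra)}.
Keep only column(s) sid, tid, cid: {(14, 38, k1), (23, 38, k1), (38, 38, k1)}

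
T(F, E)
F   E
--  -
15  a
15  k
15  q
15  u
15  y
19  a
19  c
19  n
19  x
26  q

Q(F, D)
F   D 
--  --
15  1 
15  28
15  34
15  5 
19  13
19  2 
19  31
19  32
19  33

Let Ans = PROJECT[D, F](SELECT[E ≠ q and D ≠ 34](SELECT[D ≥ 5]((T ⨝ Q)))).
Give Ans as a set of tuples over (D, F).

{(13, 19), (28, 15), (31, 19), (32, 19), (33, 19), (5, 15)}

Natural join on F: {(15, a, 1), (15, a, 28), (15, a, 34), (15, a, 5), (15, k, 1), (15, k, 28), (15, k, 34), (15, k, 5), (15, q, 1), (15, q, 28), (15, q, 34), (15, q, 5), (15, u, 1), (15, u, 28), (15, u, 34), (15, u, 5), (15, y, 1), (15, y, 28), (15, y, 34), (15, y, 5), (19, a, 13), (19, a, 2), (19, a, 31), (19, a, 32), (19, a, 33), (19, c, 13), (19, c, 2), (19, c, 31), (19, c, 32), (19, c, 33), (19, n, 13), (19, n, 2), (19, n, 31), (19, n, 32), (19, n, 33), (19, x, 13), (19, x, 2), (19, x, 31), (19, x, 32), (19, x, 33)}
σ[D ≥ 5]: keep tuples satisfying D ≥ 5 → {(15, a, 28), (15, a, 34), (15, a, 5), (15, k, 28), (15, k, 34), (15, k, 5), (15, q, 28), (15, q, 34), (15, q, 5), (15, u, 28), (15, u, 34), (15, u, 5), (15, y, 28), (15, y, 34), (15, y, 5), (19, a, 13), (19, a, 31), (19, a, 32), (19, a, 33), (19, c, 13), (19, c, 31), (19, c, 32), (19, c, 33), (19, n, 13), (19, n, 31), (19, n, 32), (19, n, 33), (19, x, 13), (19, x, 31), (19, x, 32), (19, x, 33)}
σ[E ≠ q and D ≠ 34]: keep tuples satisfying E ≠ q and D ≠ 34 → {(15, a, 28), (15, a, 5), (15, k, 28), (15, k, 5), (15, u, 28), (15, u, 5), (15, y, 28), (15, y, 5), (19, a, 13), (19, a, 31), (19, a, 32), (19, a, 33), (19, c, 13), (19, c, 31), (19, c, 32), (19, c, 33), (19, n, 13), (19, n, 31), (19, n, 32), (19, n, 33), (19, x, 13), (19, x, 31), (19, x, 32), (19, x, 33)}
Keep only column(s) D, F (18 duplicate(s) eliminated): {(13, 19), (28, 15), (31, 19), (32, 19), (33, 19), (5, 15)}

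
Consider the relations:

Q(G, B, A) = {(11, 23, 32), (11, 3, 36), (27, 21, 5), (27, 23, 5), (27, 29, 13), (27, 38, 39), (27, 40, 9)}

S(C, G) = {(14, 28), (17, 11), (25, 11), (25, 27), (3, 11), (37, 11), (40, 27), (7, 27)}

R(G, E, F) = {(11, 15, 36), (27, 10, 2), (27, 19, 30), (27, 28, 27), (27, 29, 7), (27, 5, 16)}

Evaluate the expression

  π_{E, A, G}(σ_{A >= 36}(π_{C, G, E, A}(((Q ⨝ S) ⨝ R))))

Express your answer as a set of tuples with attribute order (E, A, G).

{(10, 39, 27), (15, 36, 11), (19, 39, 27), (28, 39, 27), (29, 39, 27), (5, 39, 27)}

Natural join on G: {(11, 23, 32, 17), (11, 23, 32, 25), (11, 23, 32, 3), (11, 23, 32, 37), (11, 3, 36, 17), (11, 3, 36, 25), (11, 3, 36, 3), (11, 3, 36, 37), (27, 21, 5, 25), (27, 21, 5, 40), (27, 21, 5, 7), (27, 23, 5, 25), (27, 23, 5, 40), (27, 23, 5, 7), (27, 29, 13, 25), (27, 29, 13, 40), (27, 29, 13, 7), (27, 38, 39, 25), (27, 38, 39, 40), (27, 38, 39, 7), (27, 40, 9, 25), (27, 40, 9, 40), (27, 40, 9, 7)}
Natural join on G: {(11, 23, 32, 17, 15, 36), (11, 23, 32, 25, 15, 36), (11, 23, 32, 3, 15, 36), (11, 23, 32, 37, 15, 36), (11, 3, 36, 17, 15, 36), (11, 3, 36, 25, 15, 36), (11, 3, 36, 3, 15, 36), (11, 3, 36, 37, 15, 36), (27, 21, 5, 25, 10, 2), (27, 21, 5, 25, 19, 30), (27, 21, 5, 25, 28, 27), (27, 21, 5, 25, 29, 7), (27, 21, 5, 25, 5, 16), (27, 21, 5, 40, 10, 2), (27, 21, 5, 40, 19, 30), (27, 21, 5, 40, 28, 27), (27, 21, 5, 40, 29, 7), (27, 21, 5, 40, 5, 16), (27, 21, 5, 7, 10, 2), (27, 21, 5, 7, 19, 30), (27, 21, 5, 7, 28, 27), (27, 21, 5, 7, 29, 7), (27, 21, 5, 7, 5, 16), (27, 23, 5, 25, 10, 2), (27, 23, 5, 25, 19, 30), (27, 23, 5, 25, 28, 27), (27, 23, 5, 25, 29, 7), (27, 23, 5, 25, 5, 16), (27, 23, 5, 40, 10, 2), (27, 23, 5, 40, 19, 30), (27, 23, 5, 40, 28, 27), (27, 23, 5, 40, 29, 7), (27, 23, 5, 40, 5, 16), (27, 23, 5, 7, 10, 2), (27, 23, 5, 7, 19, 30), (27, 23, 5, 7, 28, 27), (27, 23, 5, 7, 29, 7), (27, 23, 5, 7, 5, 16), (27, 29, 13, 25, 10, 2), (27, 29, 13, 25, 19, 30), (27, 29, 13, 25, 28, 27), (27, 29, 13, 25, 29, 7), (27, 29, 13, 25, 5, 16), (27, 29, 13, 40, 10, 2), (27, 29, 13, 40, 19, 30), (27, 29, 13, 40, 28, 27), (27, 29, 13, 40, 29, 7), (27, 29, 13, 40, 5, 16), (27, 29, 13, 7, 10, 2), (27, 29, 13, 7, 19, 30), (27, 29, 13, 7, 28, 27), (27, 29, 13, 7, 29, 7), (27, 29, 13, 7, 5, 16), (27, 38, 39, 25, 10, 2), (27, 38, 39, 25, 19, 30), (27, 38, 39, 25, 28, 27), (27, 38, 39, 25, 29, 7), (27, 38, 39, 25, 5, 16), (27, 38, 39, 40, 10, 2), (27, 38, 39, 40, 19, 30), (27, 38, 39, 40, 28, 27), (27, 38, 39, 40, 29, 7), (27, 38, 39, 40, 5, 16), (27, 38, 39, 7, 10, 2), (27, 38, 39, 7, 19, 30), (27, 38, 39, 7, 28, 27), (27, 38, 39, 7, 29, 7), (27, 38, 39, 7, 5, 16), (27, 40, 9, 25, 10, 2), (27, 40, 9, 25, 19, 30), (27, 40, 9, 25, 28, 27), (27, 40, 9, 25, 29, 7), (27, 40, 9, 25, 5, 16), (27, 40, 9, 40, 10, 2), (27, 40, 9, 40, 19, 30), (27, 40, 9, 40, 28, 27), (27, 40, 9, 40, 29, 7), (27, 40, 9, 40, 5, 16), (27, 40, 9, 7, 10, 2), (27, 40, 9, 7, 19, 30), (27, 40, 9, 7, 28, 27), (27, 40, 9, 7, 29, 7), (27, 40, 9, 7, 5, 16)}
π[C, G, E, A]: project onto (C, G, E, A) (15 duplicate(s) eliminated) → {(17, 11, 15, 32), (17, 11, 15, 36), (25, 11, 15, 32), (25, 11, 15, 36), (25, 27, 10, 13), (25, 27, 10, 39), (25, 27, 10, 5), (25, 27, 10, 9), (25, 27, 19, 13), (25, 27, 19, 39), (25, 27, 19, 5), (25, 27, 19, 9), (25, 27, 28, 13), (25, 27, 28, 39), (25, 27, 28, 5), (25, 27, 28, 9), (25, 27, 29, 13), (25, 27, 29, 39), (25, 27, 29, 5), (25, 27, 29, 9), (25, 27, 5, 13), (25, 27, 5, 39), (25, 27, 5, 5), (25, 27, 5, 9), (3, 11, 15, 32), (3, 11, 15, 36), (37, 11, 15, 32), (37, 11, 15, 36), (40, 27, 10, 13), (40, 27, 10, 39), (40, 27, 10, 5), (40, 27, 10, 9), (40, 27, 19, 13), (40, 27, 19, 39), (40, 27, 19, 5), (40, 27, 19, 9), (40, 27, 28, 13), (40, 27, 28, 39), (40, 27, 28, 5), (40, 27, 28, 9), (40, 27, 29, 13), (40, 27, 29, 39), (40, 27, 29, 5), (40, 27, 29, 9), (40, 27, 5, 13), (40, 27, 5, 39), (40, 27, 5, 5), (40, 27, 5, 9), (7, 27, 10, 13), (7, 27, 10, 39), (7, 27, 10, 5), (7, 27, 10, 9), (7, 27, 19, 13), (7, 27, 19, 39), (7, 27, 19, 5), (7, 27, 19, 9), (7, 27, 28, 13), (7, 27, 28, 39), (7, 27, 28, 5), (7, 27, 28, 9), (7, 27, 29, 13), (7, 27, 29, 39), (7, 27, 29, 5), (7, 27, 29, 9), (7, 27, 5, 13), (7, 27, 5, 39), (7, 27, 5, 5), (7, 27, 5, 9)}
σ[A >= 36]: keep tuples satisfying A >= 36 → {(17, 11, 15, 36), (25, 11, 15, 36), (25, 27, 10, 39), (25, 27, 19, 39), (25, 27, 28, 39), (25, 27, 29, 39), (25, 27, 5, 39), (3, 11, 15, 36), (37, 11, 15, 36), (40, 27, 10, 39), (40, 27, 19, 39), (40, 27, 28, 39), (40, 27, 29, 39), (40, 27, 5, 39), (7, 27, 10, 39), (7, 27, 19, 39), (7, 27, 28, 39), (7, 27, 29, 39), (7, 27, 5, 39)}
π[E, A, G]: project onto (E, A, G) (13 duplicate(s) eliminated) → {(10, 39, 27), (15, 36, 11), (19, 39, 27), (28, 39, 27), (29, 39, 27), (5, 39, 27)}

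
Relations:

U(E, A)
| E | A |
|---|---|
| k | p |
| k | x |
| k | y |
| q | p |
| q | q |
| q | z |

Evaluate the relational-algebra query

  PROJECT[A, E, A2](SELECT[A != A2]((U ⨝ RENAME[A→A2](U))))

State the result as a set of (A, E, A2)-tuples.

ρ[A→A2]: schema becomes (E, A2); tuples unchanged.
U ⋈ RENAME[A→A2](U) (natural join on E): {(k, p, p), (k, p, x), (k, p, y), (k, x, p), (k, x, x), (k, x, y), (k, y, p), (k, y, x), (k, y, y), (q, p, p), (q, p, q), (q, p, z), (q, q, p), (q, q, q), (q, q, z), (q, z, p), (q, z, q), (q, z, z)}
σ[A != A2]: keep tuples satisfying A != A2 → {(k, p, x), (k, p, y), (k, x, p), (k, x, y), (k, y, p), (k, y, x), (q, p, q), (q, p, z), (q, q, p), (q, q, z), (q, z, p), (q, z, q)}
Projecting to A, E, A2: {(p, k, x), (p, k, y), (p, q, q), (p, q, z), (q, q, p), (q, q, z), (x, k, p), (x, k, y), (y, k, p), (y, k, x), (z, q, p), (z, q, q)}

{(p, k, x), (p, k, y), (p, q, q), (p, q, z), (q, q, p), (q, q, z), (x, k, p), (x, k, y), (y, k, p), (y, k, x), (z, q, p), (z, q, q)}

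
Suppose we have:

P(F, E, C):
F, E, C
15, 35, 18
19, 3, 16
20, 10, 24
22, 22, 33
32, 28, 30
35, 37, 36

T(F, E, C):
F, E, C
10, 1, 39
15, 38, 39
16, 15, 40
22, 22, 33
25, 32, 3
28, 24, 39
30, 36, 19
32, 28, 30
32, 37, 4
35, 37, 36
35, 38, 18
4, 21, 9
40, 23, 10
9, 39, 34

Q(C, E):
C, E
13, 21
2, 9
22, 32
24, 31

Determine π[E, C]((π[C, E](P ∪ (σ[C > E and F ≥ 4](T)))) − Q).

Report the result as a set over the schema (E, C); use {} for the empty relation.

{(1, 39), (10, 24), (15, 40), (22, 33), (24, 39), (28, 30), (3, 16), (35, 18), (37, 36), (38, 39)}

Filtering on C > E and F ≥ 4 leaves {(10, 1, 39), (15, 38, 39), (16, 15, 40), (22, 22, 33), (28, 24, 39), (32, 28, 30)}.
Set union of the two operands is {(10, 1, 39), (15, 35, 18), (15, 38, 39), (16, 15, 40), (19, 3, 16), (20, 10, 24), (22, 22, 33), (28, 24, 39), (32, 28, 30), (35, 37, 36)}.
π_{C, E} gives {(16, 3), (18, 35), (24, 10), (30, 28), (33, 22), (36, 37), (39, 1), (39, 24), (39, 38), (40, 15)}.
Set difference of the two operands is {(16, 3), (18, 35), (24, 10), (30, 28), (33, 22), (36, 37), (39, 1), (39, 24), (39, 38), (40, 15)}.
π_{E, C} gives {(1, 39), (10, 24), (15, 40), (22, 33), (24, 39), (28, 30), (3, 16), (35, 18), (37, 36), (38, 39)}.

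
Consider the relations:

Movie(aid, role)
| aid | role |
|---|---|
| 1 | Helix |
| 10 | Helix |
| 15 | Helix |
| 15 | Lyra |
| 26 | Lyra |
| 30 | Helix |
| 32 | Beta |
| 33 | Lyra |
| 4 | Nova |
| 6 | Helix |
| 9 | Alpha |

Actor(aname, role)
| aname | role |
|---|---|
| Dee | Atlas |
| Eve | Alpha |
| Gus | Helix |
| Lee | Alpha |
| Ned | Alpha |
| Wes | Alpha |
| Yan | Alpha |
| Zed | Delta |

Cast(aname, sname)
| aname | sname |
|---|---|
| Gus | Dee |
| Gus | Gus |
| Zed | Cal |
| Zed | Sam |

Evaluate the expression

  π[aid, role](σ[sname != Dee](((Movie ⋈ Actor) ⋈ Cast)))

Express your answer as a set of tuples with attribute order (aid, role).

{(1, Helix), (10, Helix), (15, Helix), (30, Helix), (6, Helix)}

Movie ⋈ Actor (natural join on role): {(1, Helix, Gus), (10, Helix, Gus), (15, Helix, Gus), (30, Helix, Gus), (6, Helix, Gus), (9, Alpha, Eve), (9, Alpha, Lee), (9, Alpha, Ned), (9, Alpha, Wes), (9, Alpha, Yan)}
(Movie ⋈ Actor) ⋈ Cast (natural join on aname): {(1, Helix, Gus, Dee), (1, Helix, Gus, Gus), (10, Helix, Gus, Dee), (10, Helix, Gus, Gus), (15, Helix, Gus, Dee), (15, Helix, Gus, Gus), (30, Helix, Gus, Dee), (30, Helix, Gus, Gus), (6, Helix, Gus, Dee), (6, Helix, Gus, Gus)}
Filtering on sname != Dee leaves {(1, Helix, Gus, Gus), (10, Helix, Gus, Gus), (15, Helix, Gus, Gus), (30, Helix, Gus, Gus), (6, Helix, Gus, Gus)}.
Projecting to aid, role: {(1, Helix), (10, Helix), (15, Helix), (30, Helix), (6, Helix)}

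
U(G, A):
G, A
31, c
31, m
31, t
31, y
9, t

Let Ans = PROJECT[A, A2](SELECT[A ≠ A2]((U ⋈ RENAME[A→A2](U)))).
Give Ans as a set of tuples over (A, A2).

ρ[A→A2]: schema becomes (G, A2); tuples unchanged.
Joining U and RENAME[A→A2](U) on G yields {(31, c, c), (31, c, m), (31, c, t), (31, c, y), (31, m, c), (31, m, m), (31, m, t), (31, m, y), (31, t, c), (31, t, m), (31, t, t), (31, t, y), (31, y, c), (31, y, m), (31, y, t), (31, y, y), (9, t, t)}.
Filtering on A ≠ A2 leaves {(31, c, m), (31, c, t), (31, c, y), (31, m, c), (31, m, t), (31, m, y), (31, t, c), (31, t, m), (31, t, y), (31, y, c), (31, y, m), (31, y, t)}.
π_{A, A2} gives {(c, m), (c, t), (c, y), (m, c), (m, t), (m, y), (t, c), (t, m), (t, y), (y, c), (y, m), (y, t)}.

{(c, m), (c, t), (c, y), (m, c), (m, t), (m, y), (t, c), (t, m), (t, y), (y, c), (y, m), (y, t)}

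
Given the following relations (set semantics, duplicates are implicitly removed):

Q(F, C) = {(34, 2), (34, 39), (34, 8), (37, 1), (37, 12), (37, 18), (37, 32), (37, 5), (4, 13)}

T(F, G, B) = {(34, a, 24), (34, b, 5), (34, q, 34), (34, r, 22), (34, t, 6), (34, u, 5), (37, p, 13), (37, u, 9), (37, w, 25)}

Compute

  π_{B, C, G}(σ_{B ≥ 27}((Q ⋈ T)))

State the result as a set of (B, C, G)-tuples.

{(34, 2, q), (34, 39, q), (34, 8, q)}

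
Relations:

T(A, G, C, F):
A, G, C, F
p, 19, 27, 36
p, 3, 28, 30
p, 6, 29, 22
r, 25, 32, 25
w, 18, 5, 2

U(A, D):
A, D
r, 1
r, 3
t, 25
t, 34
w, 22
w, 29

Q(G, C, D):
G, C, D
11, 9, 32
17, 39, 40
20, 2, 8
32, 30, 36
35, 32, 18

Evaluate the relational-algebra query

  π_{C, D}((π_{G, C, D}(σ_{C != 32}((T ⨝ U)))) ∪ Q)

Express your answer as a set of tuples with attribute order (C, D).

{(2, 8), (30, 36), (32, 18), (39, 40), (5, 22), (5, 29), (9, 32)}

Natural join on A: {(r, 25, 32, 25, 1), (r, 25, 32, 25, 3), (w, 18, 5, 2, 22), (w, 18, 5, 2, 29)}
Selection C != 32: {(w, 18, 5, 2, 22), (w, 18, 5, 2, 29)}
π[G, C, D]: project onto (G, C, D) → {(18, 5, 22), (18, 5, 29)}
Taking the union: {(11, 9, 32), (17, 39, 40), (18, 5, 22), (18, 5, 29), (20, 2, 8), (32, 30, 36), (35, 32, 18)}
π[C, D]: project onto (C, D) → {(2, 8), (30, 36), (32, 18), (39, 40), (5, 22), (5, 29), (9, 32)}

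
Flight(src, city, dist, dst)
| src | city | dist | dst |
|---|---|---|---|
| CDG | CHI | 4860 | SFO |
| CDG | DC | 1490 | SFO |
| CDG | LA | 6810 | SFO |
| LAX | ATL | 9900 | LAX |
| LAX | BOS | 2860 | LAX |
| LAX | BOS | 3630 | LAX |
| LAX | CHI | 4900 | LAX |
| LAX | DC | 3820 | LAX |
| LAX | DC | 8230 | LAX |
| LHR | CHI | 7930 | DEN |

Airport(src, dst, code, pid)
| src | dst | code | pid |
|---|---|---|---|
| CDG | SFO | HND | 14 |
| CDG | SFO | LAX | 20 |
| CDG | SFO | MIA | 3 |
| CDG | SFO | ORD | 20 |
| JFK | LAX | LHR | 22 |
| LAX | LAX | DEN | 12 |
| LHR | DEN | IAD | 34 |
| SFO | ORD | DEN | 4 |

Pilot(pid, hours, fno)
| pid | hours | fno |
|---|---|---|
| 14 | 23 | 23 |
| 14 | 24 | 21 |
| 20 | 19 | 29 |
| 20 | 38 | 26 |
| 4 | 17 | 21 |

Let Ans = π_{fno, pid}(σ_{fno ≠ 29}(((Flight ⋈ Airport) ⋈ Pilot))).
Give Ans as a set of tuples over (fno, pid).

{(21, 14), (23, 14), (26, 20)}

Joining Flight and Airport on src, dst yields {(CDG, CHI, 4860, SFO, HND, 14), (CDG, CHI, 4860, SFO, LAX, 20), (CDG, CHI, 4860, SFO, MIA, 3), (CDG, CHI, 4860, SFO, ORD, 20), (CDG, DC, 1490, SFO, HND, 14), (CDG, DC, 1490, SFO, LAX, 20), (CDG, DC, 1490, SFO, MIA, 3), (CDG, DC, 1490, SFO, ORD, 20), (CDG, LA, 6810, SFO, HND, 14), (CDG, LA, 6810, SFO, LAX, 20), (CDG, LA, 6810, SFO, MIA, 3), (CDG, LA, 6810, SFO, ORD, 20), (LAX, ATL, 9900, LAX, DEN, 12), (LAX, BOS, 2860, LAX, DEN, 12), (LAX, BOS, 3630, LAX, DEN, 12), (LAX, CHI, 4900, LAX, DEN, 12), (LAX, DC, 3820, LAX, DEN, 12), (LAX, DC, 8230, LAX, DEN, 12), (LHR, CHI, 7930, DEN, IAD, 34)}.
Joining (Flight ⋈ Airport) and Pilot on pid yields {(CDG, CHI, 4860, SFO, HND, 14, 23, 23), (CDG, CHI, 4860, SFO, HND, 14, 24, 21), (CDG, CHI, 4860, SFO, LAX, 20, 19, 29), (CDG, CHI, 4860, SFO, LAX, 20, 38, 26), (CDG, CHI, 4860, SFO, ORD, 20, 19, 29), (CDG, CHI, 4860, SFO, ORD, 20, 38, 26), (CDG, DC, 1490, SFO, HND, 14, 23, 23), (CDG, DC, 1490, SFO, HND, 14, 24, 21), (CDG, DC, 1490, SFO, LAX, 20, 19, 29), (CDG, DC, 1490, SFO, LAX, 20, 38, 26), (CDG, DC, 1490, SFO, ORD, 20, 19, 29), (CDG, DC, 1490, SFO, ORD, 20, 38, 26), (CDG, LA, 6810, SFO, HND, 14, 23, 23), (CDG, LA, 6810, SFO, HND, 14, 24, 21), (CDG, LA, 6810, SFO, LAX, 20, 19, 29), (CDG, LA, 6810, SFO, LAX, 20, 38, 26), (CDG, LA, 6810, SFO, ORD, 20, 19, 29), (CDG, LA, 6810, SFO, ORD, 20, 38, 26)}.
Filtering on fno ≠ 29 leaves {(CDG, CHI, 4860, SFO, HND, 14, 23, 23), (CDG, CHI, 4860, SFO, HND, 14, 24, 21), (CDG, CHI, 4860, SFO, LAX, 20, 38, 26), (CDG, CHI, 4860, SFO, ORD, 20, 38, 26), (CDG, DC, 1490, SFO, HND, 14, 23, 23), (CDG, DC, 1490, SFO, HND, 14, 24, 21), (CDG, DC, 1490, SFO, LAX, 20, 38, 26), (CDG, DC, 1490, SFO, ORD, 20, 38, 26), (CDG, LA, 6810, SFO, HND, 14, 23, 23), (CDG, LA, 6810, SFO, HND, 14, 24, 21), (CDG, LA, 6810, SFO, LAX, 20, 38, 26), (CDG, LA, 6810, SFO, ORD, 20, 38, 26)}.
Projecting to fno, pid (9 duplicate(s) eliminated): {(21, 14), (23, 14), (26, 20)}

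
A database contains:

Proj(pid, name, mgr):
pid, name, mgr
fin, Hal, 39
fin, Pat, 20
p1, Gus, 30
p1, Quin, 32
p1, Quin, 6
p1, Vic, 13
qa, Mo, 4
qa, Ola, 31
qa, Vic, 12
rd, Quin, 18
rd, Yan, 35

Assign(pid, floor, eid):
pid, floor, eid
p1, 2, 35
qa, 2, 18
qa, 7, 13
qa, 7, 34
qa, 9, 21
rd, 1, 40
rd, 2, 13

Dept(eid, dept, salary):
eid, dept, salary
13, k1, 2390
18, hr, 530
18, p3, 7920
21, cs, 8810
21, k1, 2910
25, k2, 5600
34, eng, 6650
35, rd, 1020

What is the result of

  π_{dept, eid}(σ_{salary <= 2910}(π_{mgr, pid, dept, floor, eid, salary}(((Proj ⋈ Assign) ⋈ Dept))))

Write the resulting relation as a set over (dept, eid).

{(hr, 18), (k1, 13), (k1, 21), (rd, 35)}

Proj ⋈ Assign (natural join on pid): {(p1, Gus, 30, 2, 35), (p1, Quin, 32, 2, 35), (p1, Quin, 6, 2, 35), (p1, Vic, 13, 2, 35), (qa, Mo, 4, 2, 18), (qa, Mo, 4, 7, 13), (qa, Mo, 4, 7, 34), (qa, Mo, 4, 9, 21), (qa, Ola, 31, 2, 18), (qa, Ola, 31, 7, 13), (qa, Ola, 31, 7, 34), (qa, Ola, 31, 9, 21), (qa, Vic, 12, 2, 18), (qa, Vic, 12, 7, 13), (qa, Vic, 12, 7, 34), (qa, Vic, 12, 9, 21), (rd, Quin, 18, 1, 40), (rd, Quin, 18, 2, 13), (rd, Yan, 35, 1, 40), (rd, Yan, 35, 2, 13)}
(Proj ⋈ Assign) ⋈ Dept (natural join on eid): {(p1, Gus, 30, 2, 35, rd, 1020), (p1, Quin, 32, 2, 35, rd, 1020), (p1, Quin, 6, 2, 35, rd, 1020), (p1, Vic, 13, 2, 35, rd, 1020), (qa, Mo, 4, 2, 18, hr, 530), (qa, Mo, 4, 2, 18, p3, 7920), (qa, Mo, 4, 7, 13, k1, 2390), (qa, Mo, 4, 7, 34, eng, 6650), (qa, Mo, 4, 9, 21, cs, 8810), (qa, Mo, 4, 9, 21, k1, 2910), (qa, Ola, 31, 2, 18, hr, 530), (qa, Ola, 31, 2, 18, p3, 7920), (qa, Ola, 31, 7, 13, k1, 2390), (qa, Ola, 31, 7, 34, eng, 6650), (qa, Ola, 31, 9, 21, cs, 8810), (qa, Ola, 31, 9, 21, k1, 2910), (qa, Vic, 12, 2, 18, hr, 530), (qa, Vic, 12, 2, 18, p3, 7920), (qa, Vic, 12, 7, 13, k1, 2390), (qa, Vic, 12, 7, 34, eng, 6650), (qa, Vic, 12, 9, 21, cs, 8810), (qa, Vic, 12, 9, 21, k1, 2910), (rd, Quin, 18, 2, 13, k1, 2390), (rd, Yan, 35, 2, 13, k1, 2390)}
Keep only column(s) mgr, pid, dept, floor, eid, salary: {(12, qa, cs, 9, 21, 8810), (12, qa, eng, 7, 34, 6650), (12, qa, hr, 2, 18, 530), (12, qa, k1, 7, 13, 2390), (12, qa, k1, 9, 21, 2910), (12, qa, p3, 2, 18, 7920), (13, p1, rd, 2, 35, 1020), (18, rd, k1, 2, 13, 2390), (30, p1, rd, 2, 35, 1020), (31, qa, cs, 9, 21, 8810), (31, qa, eng, 7, 34, 6650), (31, qa, hr, 2, 18, 530), (31, qa, k1, 7, 13, 2390), (31, qa, k1, 9, 21, 2910), (31, qa, p3, 2, 18, 7920), (32, p1, rd, 2, 35, 1020), (35, rd, k1, 2, 13, 2390), (4, qa, cs, 9, 21, 8810), (4, qa, eng, 7, 34, 6650), (4, qa, hr, 2, 18, 530), (4, qa, k1, 7, 13, 2390), (4, qa, k1, 9, 21, 2910), (4, qa, p3, 2, 18, 7920), (6, p1, rd, 2, 35, 1020)}
Filtering on salary <= 2910 leaves {(12, qa, hr, 2, 18, 530), (12, qa, k1, 7, 13, 2390), (12, qa, k1, 9, 21, 2910), (13, p1, rd, 2, 35, 1020), (18, rd, k1, 2, 13, 2390), (30, p1, rd, 2, 35, 1020), (31, qa, hr, 2, 18, 530), (31, qa, k1, 7, 13, 2390), (31, qa, k1, 9, 21, 2910), (32, p1, rd, 2, 35, 1020), (35, rd, k1, 2, 13, 2390), (4, qa, hr, 2, 18, 530), (4, qa, k1, 7, 13, 2390), (4, qa, k1, 9, 21, 2910), (6, p1, rd, 2, 35, 1020)}.
Keep only column(s) dept, eid (11 duplicate(s) eliminated): {(hr, 18), (k1, 13), (k1, 21), (rd, 35)}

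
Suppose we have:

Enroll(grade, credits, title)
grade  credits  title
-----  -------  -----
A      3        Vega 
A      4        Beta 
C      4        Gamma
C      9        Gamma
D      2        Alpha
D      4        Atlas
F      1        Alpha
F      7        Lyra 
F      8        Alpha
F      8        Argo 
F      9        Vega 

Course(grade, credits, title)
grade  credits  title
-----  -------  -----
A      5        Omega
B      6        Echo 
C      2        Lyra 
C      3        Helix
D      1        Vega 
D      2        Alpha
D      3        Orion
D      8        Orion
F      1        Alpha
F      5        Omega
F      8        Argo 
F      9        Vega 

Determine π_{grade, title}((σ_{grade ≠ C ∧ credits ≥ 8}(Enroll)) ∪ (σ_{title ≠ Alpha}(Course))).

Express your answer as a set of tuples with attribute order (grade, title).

{(A, Omega), (B, Echo), (C, Helix), (C, Lyra), (D, Orion), (D, Vega), (F, Alpha), (F, Argo), (F, Omega), (F, Vega)}

σ[grade ≠ C ∧ credits ≥ 8]: keep tuples satisfying grade ≠ C ∧ credits ≥ 8 → {(F, 8, Alpha), (F, 8, Argo), (F, 9, Vega)}
σ[title ≠ Alpha]: keep tuples satisfying title ≠ Alpha → {(A, 5, Omega), (B, 6, Echo), (C, 2, Lyra), (C, 3, Helix), (D, 1, Vega), (D, 3, Orion), (D, 8, Orion), (F, 5, Omega), (F, 8, Argo), (F, 9, Vega)}
Set union of the two operands is {(A, 5, Omega), (B, 6, Echo), (C, 2, Lyra), (C, 3, Helix), (D, 1, Vega), (D, 3, Orion), (D, 8, Orion), (F, 5, Omega), (F, 8, Alpha), (F, 8, Argo), (F, 9, Vega)}.
Keep only column(s) grade, title (1 duplicate(s) eliminated): {(A, Omega), (B, Echo), (C, Helix), (C, Lyra), (D, Orion), (D, Vega), (F, Alpha), (F, Argo), (F, Omega), (F, Vega)}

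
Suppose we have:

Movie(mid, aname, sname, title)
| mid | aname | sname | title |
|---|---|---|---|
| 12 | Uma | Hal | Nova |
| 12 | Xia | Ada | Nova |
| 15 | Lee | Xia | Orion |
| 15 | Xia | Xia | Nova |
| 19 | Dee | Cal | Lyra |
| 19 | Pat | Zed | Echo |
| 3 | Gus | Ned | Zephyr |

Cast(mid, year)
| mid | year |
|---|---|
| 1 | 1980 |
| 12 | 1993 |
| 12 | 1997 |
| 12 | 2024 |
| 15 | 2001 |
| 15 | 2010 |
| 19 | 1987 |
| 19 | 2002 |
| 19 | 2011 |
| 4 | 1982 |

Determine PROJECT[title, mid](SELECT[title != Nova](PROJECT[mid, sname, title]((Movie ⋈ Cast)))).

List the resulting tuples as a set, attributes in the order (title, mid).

{(Echo, 19), (Lyra, 19), (Orion, 15)}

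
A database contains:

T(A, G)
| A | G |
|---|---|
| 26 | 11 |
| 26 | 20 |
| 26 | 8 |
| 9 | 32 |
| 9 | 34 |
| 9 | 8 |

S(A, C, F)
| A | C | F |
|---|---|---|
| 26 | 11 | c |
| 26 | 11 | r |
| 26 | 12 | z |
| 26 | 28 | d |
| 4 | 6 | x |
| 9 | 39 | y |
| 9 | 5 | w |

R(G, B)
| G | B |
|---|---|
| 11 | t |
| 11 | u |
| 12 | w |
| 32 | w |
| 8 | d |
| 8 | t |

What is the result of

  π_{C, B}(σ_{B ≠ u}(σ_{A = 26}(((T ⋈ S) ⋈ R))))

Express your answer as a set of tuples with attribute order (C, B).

Joining T and S on A yields {(26, 11, 11, c), (26, 11, 11, r), (26, 11, 12, z), (26, 11, 28, d), (26, 20, 11, c), (26, 20, 11, r), (26, 20, 12, z), (26, 20, 28, d), (26, 8, 11, c), (26, 8, 11, r), (26, 8, 12, z), (26, 8, 28, d), (9, 32, 39, y), (9, 32, 5, w), (9, 34, 39, y), (9, 34, 5, w), (9, 8, 39, y), (9, 8, 5, w)}.
Joining (T ⋈ S) and R on G yields {(26, 11, 11, c, t), (26, 11, 11, c, u), (26, 11, 11, r, t), (26, 11, 11, r, u), (26, 11, 12, z, t), (26, 11, 12, z, u), (26, 11, 28, d, t), (26, 11, 28, d, u), (26, 8, 11, c, d), (26, 8, 11, c, t), (26, 8, 11, r, d), (26, 8, 11, r, t), (26, 8, 12, z, d), (26, 8, 12, z, t), (26, 8, 28, d, d), (26, 8, 28, d, t), (9, 32, 39, y, w), (9, 32, 5, w, w), (9, 8, 39, y, d), (9, 8, 39, y, t), (9, 8, 5, w, d), (9, 8, 5, w, t)}.
Filtering on A = 26 leaves {(26, 11, 11, c, t), (26, 11, 11, c, u), (26, 11, 11, r, t), (26, 11, 11, r, u), (26, 11, 12, z, t), (26, 11, 12, z, u), (26, 11, 28, d, t), (26, 11, 28, d, u), (26, 8, 11, c, d), (26, 8, 11, c, t), (26, 8, 11, r, d), (26, 8, 11, r, t), (26, 8, 12, z, d), (26, 8, 12, z, t), (26, 8, 28, d, d), (26, 8, 28, d, t)}.
Filtering on B ≠ u leaves {(26, 11, 11, c, t), (26, 11, 11, r, t), (26, 11, 12, z, t), (26, 11, 28, d, t), (26, 8, 11, c, d), (26, 8, 11, c, t), (26, 8, 11, r, d), (26, 8, 11, r, t), (26, 8, 12, z, d), (26, 8, 12, z, t), (26, 8, 28, d, d), (26, 8, 28, d, t)}.
π[C, B]: project onto (C, B) (6 duplicate(s) eliminated) → {(11, d), (11, t), (12, d), (12, t), (28, d), (28, t)}

{(11, d), (11, t), (12, d), (12, t), (28, d), (28, t)}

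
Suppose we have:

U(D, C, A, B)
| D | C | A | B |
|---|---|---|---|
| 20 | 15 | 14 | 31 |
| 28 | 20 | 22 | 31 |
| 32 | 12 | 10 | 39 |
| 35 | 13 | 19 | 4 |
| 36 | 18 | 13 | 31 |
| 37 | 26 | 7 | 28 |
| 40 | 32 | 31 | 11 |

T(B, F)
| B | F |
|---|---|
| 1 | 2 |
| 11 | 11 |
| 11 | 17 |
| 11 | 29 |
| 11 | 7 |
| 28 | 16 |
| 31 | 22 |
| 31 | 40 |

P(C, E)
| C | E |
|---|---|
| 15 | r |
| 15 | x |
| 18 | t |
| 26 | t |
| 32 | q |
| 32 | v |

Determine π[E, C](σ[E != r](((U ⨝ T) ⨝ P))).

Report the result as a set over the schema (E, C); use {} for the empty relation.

Joining U and T on B yields {(20, 15, 14, 31, 22), (20, 15, 14, 31, 40), (28, 20, 22, 31, 22), (28, 20, 22, 31, 40), (36, 18, 13, 31, 22), (36, 18, 13, 31, 40), (37, 26, 7, 28, 16), (40, 32, 31, 11, 11), (40, 32, 31, 11, 17), (40, 32, 31, 11, 29), (40, 32, 31, 11, 7)}.
Joining (U ⨝ T) and P on C yields {(20, 15, 14, 31, 22, r), (20, 15, 14, 31, 22, x), (20, 15, 14, 31, 40, r), (20, 15, 14, 31, 40, x), (36, 18, 13, 31, 22, t), (36, 18, 13, 31, 40, t), (37, 26, 7, 28, 16, t), (40, 32, 31, 11, 11, q), (40, 32, 31, 11, 11, v), (40, 32, 31, 11, 17, q), (40, 32, 31, 11, 17, v), (40, 32, 31, 11, 29, q), (40, 32, 31, 11, 29, v), (40, 32, 31, 11, 7, q), (40, 32, 31, 11, 7, v)}.
Filtering on E != r leaves {(20, 15, 14, 31, 22, x), (20, 15, 14, 31, 40, x), (36, 18, 13, 31, 22, t), (36, 18, 13, 31, 40, t), (37, 26, 7, 28, 16, t), (40, 32, 31, 11, 11, q), (40, 32, 31, 11, 11, v), (40, 32, 31, 11, 17, q), (40, 32, 31, 11, 17, v), (40, 32, 31, 11, 29, q), (40, 32, 31, 11, 29, v), (40, 32, 31, 11, 7, q), (40, 32, 31, 11, 7, v)}.
π[E, C]: project onto (E, C) (8 duplicate(s) eliminated) → {(q, 32), (t, 18), (t, 26), (v, 32), (x, 15)}

{(q, 32), (t, 18), (t, 26), (v, 32), (x, 15)}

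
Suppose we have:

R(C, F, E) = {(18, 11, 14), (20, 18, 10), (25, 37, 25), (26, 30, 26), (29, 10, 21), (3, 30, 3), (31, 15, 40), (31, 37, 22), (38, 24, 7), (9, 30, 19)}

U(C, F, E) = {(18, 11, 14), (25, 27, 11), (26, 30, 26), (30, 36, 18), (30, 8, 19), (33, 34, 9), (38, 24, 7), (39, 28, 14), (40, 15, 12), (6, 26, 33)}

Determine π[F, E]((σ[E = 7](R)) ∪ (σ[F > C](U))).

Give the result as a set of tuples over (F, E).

Apply σ_{E = 7}; surviving tuples: {(38, 24, 7)}
Apply σ_{F > C}; surviving tuples: {(25, 27, 11), (26, 30, 26), (30, 36, 18), (33, 34, 9), (6, 26, 33)}
Taking the union: {(25, 27, 11), (26, 30, 26), (30, 36, 18), (33, 34, 9), (38, 24, 7), (6, 26, 33)}
π_{F, E} gives {(24, 7), (26, 33), (27, 11), (30, 26), (34, 9), (36, 18)}.

{(24, 7), (26, 33), (27, 11), (30, 26), (34, 9), (36, 18)}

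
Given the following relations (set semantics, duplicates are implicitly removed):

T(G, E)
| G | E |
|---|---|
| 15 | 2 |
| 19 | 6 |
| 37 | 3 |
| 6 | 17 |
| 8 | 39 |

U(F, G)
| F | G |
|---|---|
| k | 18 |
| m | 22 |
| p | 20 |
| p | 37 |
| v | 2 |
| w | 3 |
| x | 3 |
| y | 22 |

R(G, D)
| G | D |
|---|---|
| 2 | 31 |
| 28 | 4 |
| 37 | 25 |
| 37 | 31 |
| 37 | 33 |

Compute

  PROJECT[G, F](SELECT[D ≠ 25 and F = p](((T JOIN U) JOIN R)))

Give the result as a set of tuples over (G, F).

T ⋈ U (natural join on G): {(37, 3, p)}
(T JOIN U) ⋈ R (natural join on G): {(37, 3, p, 25), (37, 3, p, 31), (37, 3, p, 33)}
Filtering on D ≠ 25 and F = p leaves {(37, 3, p, 31), (37, 3, p, 33)}.
π_{G, F} gives {(37, p)} (1 duplicate(s) eliminated).

{(37, p)}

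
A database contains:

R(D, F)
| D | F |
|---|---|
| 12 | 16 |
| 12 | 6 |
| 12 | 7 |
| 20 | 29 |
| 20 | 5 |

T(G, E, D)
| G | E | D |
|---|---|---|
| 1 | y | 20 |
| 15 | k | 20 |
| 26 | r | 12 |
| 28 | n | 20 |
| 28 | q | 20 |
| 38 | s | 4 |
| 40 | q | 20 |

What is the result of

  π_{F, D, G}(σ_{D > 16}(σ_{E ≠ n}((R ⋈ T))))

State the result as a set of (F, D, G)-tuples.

Natural join on D: {(12, 16, 26, r), (12, 6, 26, r), (12, 7, 26, r), (20, 29, 1, y), (20, 29, 15, k), (20, 29, 28, n), (20, 29, 28, q), (20, 29, 40, q), (20, 5, 1, y), (20, 5, 15, k), (20, 5, 28, n), (20, 5, 28, q), (20, 5, 40, q)}
σ[E ≠ n]: keep tuples satisfying E ≠ n → {(12, 16, 26, r), (12, 6, 26, r), (12, 7, 26, r), (20, 29, 1, y), (20, 29, 15, k), (20, 29, 28, q), (20, 29, 40, q), (20, 5, 1, y), (20, 5, 15, k), (20, 5, 28, q), (20, 5, 40, q)}
σ[D > 16]: keep tuples satisfying D > 16 → {(20, 29, 1, y), (20, 29, 15, k), (20, 29, 28, q), (20, 29, 40, q), (20, 5, 1, y), (20, 5, 15, k), (20, 5, 28, q), (20, 5, 40, q)}
π_{F, D, G} gives {(29, 20, 1), (29, 20, 15), (29, 20, 28), (29, 20, 40), (5, 20, 1), (5, 20, 15), (5, 20, 28), (5, 20, 40)}.

{(29, 20, 1), (29, 20, 15), (29, 20, 28), (29, 20, 40), (5, 20, 1), (5, 20, 15), (5, 20, 28), (5, 20, 40)}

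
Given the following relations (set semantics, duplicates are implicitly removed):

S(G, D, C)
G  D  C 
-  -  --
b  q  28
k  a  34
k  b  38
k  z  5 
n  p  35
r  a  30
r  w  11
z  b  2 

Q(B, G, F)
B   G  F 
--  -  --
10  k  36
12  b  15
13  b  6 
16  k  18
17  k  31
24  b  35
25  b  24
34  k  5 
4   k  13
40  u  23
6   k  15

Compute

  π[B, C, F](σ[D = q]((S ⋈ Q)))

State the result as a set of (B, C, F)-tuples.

{(12, 28, 15), (13, 28, 6), (24, 28, 35), (25, 28, 24)}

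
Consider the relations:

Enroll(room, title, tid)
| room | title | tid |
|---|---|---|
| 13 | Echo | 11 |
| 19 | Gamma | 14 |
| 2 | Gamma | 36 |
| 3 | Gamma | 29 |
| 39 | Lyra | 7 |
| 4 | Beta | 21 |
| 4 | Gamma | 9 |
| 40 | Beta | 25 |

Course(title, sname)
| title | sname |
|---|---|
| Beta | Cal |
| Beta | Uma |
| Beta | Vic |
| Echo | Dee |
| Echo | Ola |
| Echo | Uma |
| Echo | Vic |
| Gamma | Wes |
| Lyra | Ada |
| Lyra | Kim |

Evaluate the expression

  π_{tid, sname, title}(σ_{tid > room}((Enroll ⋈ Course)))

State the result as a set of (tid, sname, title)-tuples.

{(21, Cal, Beta), (21, Uma, Beta), (21, Vic, Beta), (29, Wes, Gamma), (36, Wes, Gamma), (9, Wes, Gamma)}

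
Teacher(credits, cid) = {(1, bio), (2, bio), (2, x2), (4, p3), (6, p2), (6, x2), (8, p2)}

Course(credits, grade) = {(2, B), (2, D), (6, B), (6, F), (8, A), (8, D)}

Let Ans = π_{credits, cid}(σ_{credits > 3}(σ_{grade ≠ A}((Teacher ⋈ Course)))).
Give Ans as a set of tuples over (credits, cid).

{(6, p2), (6, x2), (8, p2)}

Teacher ⋈ Course (natural join on credits): {(2, bio, B), (2, bio, D), (2, x2, B), (2, x2, D), (6, p2, B), (6, p2, F), (6, x2, B), (6, x2, F), (8, p2, A), (8, p2, D)}
Filtering on grade ≠ A leaves {(2, bio, B), (2, bio, D), (2, x2, B), (2, x2, D), (6, p2, B), (6, p2, F), (6, x2, B), (6, x2, F), (8, p2, D)}.
Filtering on credits > 3 leaves {(6, p2, B), (6, p2, F), (6, x2, B), (6, x2, F), (8, p2, D)}.
π_{credits, cid} gives {(6, p2), (6, x2), (8, p2)} (2 duplicate(s) eliminated).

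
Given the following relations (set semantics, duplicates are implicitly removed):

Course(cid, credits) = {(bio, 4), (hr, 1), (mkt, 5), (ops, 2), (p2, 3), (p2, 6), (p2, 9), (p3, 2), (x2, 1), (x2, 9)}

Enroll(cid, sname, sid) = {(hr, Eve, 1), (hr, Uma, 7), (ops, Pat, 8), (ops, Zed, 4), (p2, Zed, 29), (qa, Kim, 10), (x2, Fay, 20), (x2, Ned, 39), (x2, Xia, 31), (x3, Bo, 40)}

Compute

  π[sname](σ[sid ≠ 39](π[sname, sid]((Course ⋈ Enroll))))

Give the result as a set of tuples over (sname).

Natural join on cid: {(hr, 1, Eve, 1), (hr, 1, Uma, 7), (ops, 2, Pat, 8), (ops, 2, Zed, 4), (p2, 3, Zed, 29), (p2, 6, Zed, 29), (p2, 9, Zed, 29), (x2, 1, Fay, 20), (x2, 1, Ned, 39), (x2, 1, Xia, 31), (x2, 9, Fay, 20), (x2, 9, Ned, 39), (x2, 9, Xia, 31)}
π_{sname, sid} gives {(Eve, 1), (Fay, 20), (Ned, 39), (Pat, 8), (Uma, 7), (Xia, 31), (Zed, 29), (Zed, 4)} (5 duplicate(s) eliminated).
σ[sid ≠ 39]: keep tuples satisfying sid ≠ 39 → {(Eve, 1), (Fay, 20), (Pat, 8), (Uma, 7), (Xia, 31), (Zed, 29), (Zed, 4)}
π_{sname} gives {Eve, Fay, Pat, Uma, Xia, Zed} (1 duplicate(s) eliminated).

{Eve, Fay, Pat, Uma, Xia, Zed}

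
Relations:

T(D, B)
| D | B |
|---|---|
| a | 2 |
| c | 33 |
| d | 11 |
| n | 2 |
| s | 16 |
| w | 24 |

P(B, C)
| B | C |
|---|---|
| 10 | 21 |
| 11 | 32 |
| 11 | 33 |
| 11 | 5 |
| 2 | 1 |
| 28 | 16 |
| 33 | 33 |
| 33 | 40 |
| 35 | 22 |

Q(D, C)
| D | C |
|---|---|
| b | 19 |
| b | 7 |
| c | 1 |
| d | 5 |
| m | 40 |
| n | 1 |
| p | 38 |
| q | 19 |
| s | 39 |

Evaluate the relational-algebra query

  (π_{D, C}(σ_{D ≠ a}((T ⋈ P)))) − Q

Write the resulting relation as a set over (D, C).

T ⋈ P (natural join on B): {(a, 2, 1), (c, 33, 33), (c, 33, 40), (d, 11, 32), (d, 11, 33), (d, 11, 5), (n, 2, 1)}
σ[D ≠ a]: keep tuples satisfying D ≠ a → {(c, 33, 33), (c, 33, 40), (d, 11, 32), (d, 11, 33), (d, 11, 5), (n, 2, 1)}
π[D, C]: project onto (D, C) → {(c, 33), (c, 40), (d, 32), (d, 33), (d, 5), (n, 1)}
Set difference of the two operands is {(c, 33), (c, 40), (d, 32), (d, 33)}.

{(c, 33), (c, 40), (d, 32), (d, 33)}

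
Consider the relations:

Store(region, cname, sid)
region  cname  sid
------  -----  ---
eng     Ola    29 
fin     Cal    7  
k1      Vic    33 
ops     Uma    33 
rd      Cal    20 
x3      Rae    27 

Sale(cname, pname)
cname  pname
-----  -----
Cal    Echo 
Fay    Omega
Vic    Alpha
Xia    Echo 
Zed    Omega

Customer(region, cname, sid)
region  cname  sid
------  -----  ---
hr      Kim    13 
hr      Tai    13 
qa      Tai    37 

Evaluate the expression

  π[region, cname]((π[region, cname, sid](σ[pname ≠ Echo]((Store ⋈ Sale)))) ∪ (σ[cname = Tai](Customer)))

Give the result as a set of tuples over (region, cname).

Natural join on cname: {(fin, Cal, 7, Echo), (k1, Vic, 33, Alpha), (rd, Cal, 20, Echo)}
Apply σ_{pname ≠ Echo}; surviving tuples: {(k1, Vic, 33, Alpha)}
Projecting to region, cname, sid: {(k1, Vic, 33)}
Apply σ_{cname = Tai}; surviving tuples: {(hr, Tai, 13), (qa, Tai, 37)}
Set union of the two operands is {(hr, Tai, 13), (k1, Vic, 33), (qa, Tai, 37)}.
Projecting to region, cname: {(hr, Tai), (k1, Vic), (qa, Tai)}

{(hr, Tai), (k1, Vic), (qa, Tai)}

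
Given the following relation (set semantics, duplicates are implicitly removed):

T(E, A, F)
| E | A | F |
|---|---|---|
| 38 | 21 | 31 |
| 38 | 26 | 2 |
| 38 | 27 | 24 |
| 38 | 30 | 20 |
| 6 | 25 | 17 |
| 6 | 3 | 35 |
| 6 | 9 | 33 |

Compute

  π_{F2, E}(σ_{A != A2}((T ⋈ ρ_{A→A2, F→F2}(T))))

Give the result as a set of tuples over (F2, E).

{(17, 6), (2, 38), (20, 38), (24, 38), (31, 38), (33, 6), (35, 6)}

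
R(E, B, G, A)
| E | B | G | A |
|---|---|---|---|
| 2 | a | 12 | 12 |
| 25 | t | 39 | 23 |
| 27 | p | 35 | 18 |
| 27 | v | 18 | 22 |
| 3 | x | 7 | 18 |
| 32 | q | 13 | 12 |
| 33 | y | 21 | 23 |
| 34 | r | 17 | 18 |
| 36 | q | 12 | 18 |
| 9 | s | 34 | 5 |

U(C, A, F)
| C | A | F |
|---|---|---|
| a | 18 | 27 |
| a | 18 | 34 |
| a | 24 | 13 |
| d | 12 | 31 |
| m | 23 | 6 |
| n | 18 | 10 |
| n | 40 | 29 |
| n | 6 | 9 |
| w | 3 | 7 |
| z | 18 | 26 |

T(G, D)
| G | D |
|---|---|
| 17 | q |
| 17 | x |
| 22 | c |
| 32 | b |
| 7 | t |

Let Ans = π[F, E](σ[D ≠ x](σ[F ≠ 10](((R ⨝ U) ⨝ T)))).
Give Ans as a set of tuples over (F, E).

{(26, 3), (26, 34), (27, 3), (27, 34), (34, 3), (34, 34)}

R ⋈ U (natural join on A): {(2, a, 12, 12, d, 31), (25, t, 39, 23, m, 6), (27, p, 35, 18, a, 27), (27, p, 35, 18, a, 34), (27, p, 35, 18, n, 10), (27, p, 35, 18, z, 26), (3, x, 7, 18, a, 27), (3, x, 7, 18, a, 34), (3, x, 7, 18, n, 10), (3, x, 7, 18, z, 26), (32, q, 13, 12, d, 31), (33, y, 21, 23, m, 6), (34, r, 17, 18, a, 27), (34, r, 17, 18, a, 34), (34, r, 17, 18, n, 10), (34, r, 17, 18, z, 26), (36, q, 12, 18, a, 27), (36, q, 12, 18, a, 34), (36, q, 12, 18, n, 10), (36, q, 12, 18, z, 26)}
(R ⨝ U) ⋈ T (natural join on G): {(3, x, 7, 18, a, 27, t), (3, x, 7, 18, a, 34, t), (3, x, 7, 18, n, 10, t), (3, x, 7, 18, z, 26, t), (34, r, 17, 18, a, 27, q), (34, r, 17, 18, a, 27, x), (34, r, 17, 18, a, 34, q), (34, r, 17, 18, a, 34, x), (34, r, 17, 18, n, 10, q), (34, r, 17, 18, n, 10, x), (34, r, 17, 18, z, 26, q), (34, r, 17, 18, z, 26, x)}
Selection F ≠ 10: {(3, x, 7, 18, a, 27, t), (3, x, 7, 18, a, 34, t), (3, x, 7, 18, z, 26, t), (34, r, 17, 18, a, 27, q), (34, r, 17, 18, a, 27, x), (34, r, 17, 18, a, 34, q), (34, r, 17, 18, a, 34, x), (34, r, 17, 18, z, 26, q), (34, r, 17, 18, z, 26, x)}
Selection D ≠ x: {(3, x, 7, 18, a, 27, t), (3, x, 7, 18, a, 34, t), (3, x, 7, 18, z, 26, t), (34, r, 17, 18, a, 27, q), (34, r, 17, 18, a, 34, q), (34, r, 17, 18, z, 26, q)}
Keep only column(s) F, E: {(26, 3), (26, 34), (27, 3), (27, 34), (34, 3), (34, 34)}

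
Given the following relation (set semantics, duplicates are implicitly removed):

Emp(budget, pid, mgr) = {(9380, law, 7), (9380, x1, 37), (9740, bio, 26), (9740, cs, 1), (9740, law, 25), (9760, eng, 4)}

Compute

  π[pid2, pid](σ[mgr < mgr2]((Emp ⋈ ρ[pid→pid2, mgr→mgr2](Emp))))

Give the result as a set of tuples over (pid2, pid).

ρ[pid→pid2, mgr→mgr2]: schema becomes (budget, pid2, mgr2); tuples unchanged.
Natural join on budget: {(9380, law, 7, law, 7), (9380, law, 7, x1, 37), (9380, x1, 37, law, 7), (9380, x1, 37, x1, 37), (9740, bio, 26, bio, 26), (9740, bio, 26, cs, 1), (9740, bio, 26, law, 25), (9740, cs, 1, bio, 26), (9740, cs, 1, cs, 1), (9740, cs, 1, law, 25), (9740, law, 25, bio, 26), (9740, law, 25, cs, 1), (9740, law, 25, law, 25), (9760, eng, 4, eng, 4)}
Filtering on mgr < mgr2 leaves {(9380, law, 7, x1, 37), (9740, cs, 1, bio, 26), (9740, cs, 1, law, 25), (9740, law, 25, bio, 26)}.
π[pid2, pid]: project onto (pid2, pid) → {(bio, cs), (bio, law), (law, cs), (x1, law)}

{(bio, cs), (bio, law), (law, cs), (x1, law)}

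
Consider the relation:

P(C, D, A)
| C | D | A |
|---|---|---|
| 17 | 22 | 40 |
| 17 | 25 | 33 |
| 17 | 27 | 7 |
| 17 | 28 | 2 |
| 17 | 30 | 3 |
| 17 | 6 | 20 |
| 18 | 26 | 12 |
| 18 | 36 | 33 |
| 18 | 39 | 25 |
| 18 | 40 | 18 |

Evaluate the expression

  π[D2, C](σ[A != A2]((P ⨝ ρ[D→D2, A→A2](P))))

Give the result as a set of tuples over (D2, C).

{(22, 17), (25, 17), (26, 18), (27, 17), (28, 17), (30, 17), (36, 18), (39, 18), (40, 18), (6, 17)}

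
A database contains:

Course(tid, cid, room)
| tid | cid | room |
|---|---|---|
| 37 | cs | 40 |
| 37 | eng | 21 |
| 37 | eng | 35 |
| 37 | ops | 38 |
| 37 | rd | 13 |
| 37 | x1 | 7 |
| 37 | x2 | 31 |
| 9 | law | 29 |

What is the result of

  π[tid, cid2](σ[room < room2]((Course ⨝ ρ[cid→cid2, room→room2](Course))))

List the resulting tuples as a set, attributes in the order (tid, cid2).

{(37, cs), (37, eng), (37, ops), (37, rd), (37, x2)}

ρ[cid→cid2, room→room2]: schema becomes (tid, cid2, room2); tuples unchanged.
Course ⋈ ρ[cid→cid2, room→room2](Course) (natural join on tid): {(37, cs, 40, cs, 40), (37, cs, 40, eng, 21), (37, cs, 40, eng, 35), (37, cs, 40, ops, 38), (37, cs, 40, rd, 13), (37, cs, 40, x1, 7), (37, cs, 40, x2, 31), (37, eng, 21, cs, 40), (37, eng, 21, eng, 21), (37, eng, 21, eng, 35), (37, eng, 21, ops, 38), (37, eng, 21, rd, 13), (37, eng, 21, x1, 7), (37, eng, 21, x2, 31), (37, eng, 35, cs, 40), (37, eng, 35, eng, 21), (37, eng, 35, eng, 35), (37, eng, 35, ops, 38), (37, eng, 35, rd, 13), (37, eng, 35, x1, 7), (37, eng, 35, x2, 31), (37, ops, 38, cs, 40), (37, ops, 38, eng, 21), (37, ops, 38, eng, 35), (37, ops, 38, ops, 38), (37, ops, 38, rd, 13), (37, ops, 38, x1, 7), (37, ops, 38, x2, 31), (37, rd, 13, cs, 40), (37, rd, 13, eng, 21), (37, rd, 13, eng, 35), (37, rd, 13, ops, 38), (37, rd, 13, rd, 13), (37, rd, 13, x1, 7), (37, rd, 13, x2, 31), (37, x1, 7, cs, 40), (37, x1, 7, eng, 21), (37, x1, 7, eng, 35), (37, x1, 7, ops, 38), (37, x1, 7, rd, 13), (37, x1, 7, x1, 7), (37, x1, 7, x2, 31), (37, x2, 31, cs, 40), (37, x2, 31, eng, 21), (37, x2, 31, eng, 35), (37, x2, 31, ops, 38), (37, x2, 31, rd, 13), (37, x2, 31, x1, 7), (37, x2, 31, x2, 31), (9, law, 29, law, 29)}
Apply σ_{room < room2}; surviving tuples: {(37, eng, 21, cs, 40), (37, eng, 21, eng, 35), (37, eng, 21, ops, 38), (37, eng, 21, x2, 31), (37, eng, 35, cs, 40), (37, eng, 35, ops, 38), (37, ops, 38, cs, 40), (37, rd, 13, cs, 40), (37, rd, 13, eng, 21), (37, rd, 13, eng, 35), (37, rd, 13, ops, 38), (37, rd, 13, x2, 31), (37, x1, 7, cs, 40), (37, x1, 7, eng, 21), (37, x1, 7, eng, 35), (37, x1, 7, ops, 38), (37, x1, 7, rd, 13), (37, x1, 7, x2, 31), (37, x2, 31, cs, 40), (37, x2, 31, eng, 35), (37, x2, 31, ops, 38)}
π[tid, cid2]: project onto (tid, cid2) (16 duplicate(s) eliminated) → {(37, cs), (37, eng), (37, ops), (37, rd), (37, x2)}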